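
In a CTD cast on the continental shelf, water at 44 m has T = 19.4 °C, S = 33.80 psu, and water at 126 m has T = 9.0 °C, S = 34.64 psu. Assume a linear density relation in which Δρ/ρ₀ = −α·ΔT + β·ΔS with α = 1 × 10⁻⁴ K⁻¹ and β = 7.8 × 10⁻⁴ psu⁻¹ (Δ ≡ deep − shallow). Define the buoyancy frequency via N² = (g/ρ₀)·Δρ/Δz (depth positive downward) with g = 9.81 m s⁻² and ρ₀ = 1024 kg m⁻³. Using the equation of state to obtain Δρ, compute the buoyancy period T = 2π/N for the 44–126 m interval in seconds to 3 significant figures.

441 s

ΔT = -10.4 K, ΔS = +0.84 psu (deep − shallow).
Δρ/ρ₀ = −αΔT + βΔS = 1.04 × 10⁻³ + 6.552 × 10⁻⁴ = 1.6952 × 10⁻³, so Δρ ≈ 1.736 kg m⁻³.
N² = (g/ρ₀)·Δρ/Δz = g·(Δρ/ρ₀)/Δz = 9.81 × 1.6952 × 10⁻³ / 82 = 2.0280 × 10⁻⁴ s⁻².
N = √(2.0280 × 10⁻⁴) = 0.014241 rad s⁻¹ → T = 2π/N = 441.20 s ≈ 441 s.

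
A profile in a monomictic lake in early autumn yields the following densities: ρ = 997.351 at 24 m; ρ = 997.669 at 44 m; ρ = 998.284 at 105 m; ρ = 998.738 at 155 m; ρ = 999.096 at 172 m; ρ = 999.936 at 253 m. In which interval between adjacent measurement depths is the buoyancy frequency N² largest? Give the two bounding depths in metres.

Compute the density gradient over each adjacent pair:
  24–44 m: Δρ/Δz = 0.318/20 = 0.016 kg m⁻⁴
  44–105 m: Δρ/Δz = 0.615/61 = 0.010 kg m⁻⁴
  105–155 m: Δρ/Δz = 0.454/50 = 9.1 × 10⁻³ kg m⁻⁴
  155–172 m: Δρ/Δz = 0.358/17 = 0.021 kg m⁻⁴
  172–253 m: Δρ/Δz = 0.840/81 = 0.010 kg m⁻⁴
The largest gradient is in the 155–172 m interval — the pycnocline.

155–172 m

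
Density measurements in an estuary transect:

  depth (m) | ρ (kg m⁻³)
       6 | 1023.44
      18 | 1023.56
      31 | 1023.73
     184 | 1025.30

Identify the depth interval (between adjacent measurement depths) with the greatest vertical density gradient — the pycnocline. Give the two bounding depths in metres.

Compute the density gradient over each adjacent pair:
  6–18 m: Δρ/Δz = 0.12/12 = 0.010 kg m⁻⁴
  18–31 m: Δρ/Δz = 0.17/13 = 0.013 kg m⁻⁴
  31–184 m: Δρ/Δz = 1.57/153 = 0.010 kg m⁻⁴
The largest gradient is in the 18–31 m interval — the pycnocline.

18–31 m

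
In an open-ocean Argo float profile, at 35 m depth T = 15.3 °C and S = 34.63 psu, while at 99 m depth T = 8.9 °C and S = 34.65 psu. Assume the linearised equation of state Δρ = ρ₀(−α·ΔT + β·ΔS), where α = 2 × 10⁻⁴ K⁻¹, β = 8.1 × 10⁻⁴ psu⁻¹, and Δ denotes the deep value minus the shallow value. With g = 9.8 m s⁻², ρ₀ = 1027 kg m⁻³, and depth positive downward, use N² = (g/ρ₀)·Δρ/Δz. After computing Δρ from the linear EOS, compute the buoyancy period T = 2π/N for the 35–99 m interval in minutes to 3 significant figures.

ΔT = -6.4 K, ΔS = +0.02 psu (deep − shallow).
Δρ/ρ₀ = −αΔT + βΔS = 1.28 × 10⁻³ + 1.62 × 10⁻⁵ = 1.2962 × 10⁻³, so Δρ ≈ 1.331 kg m⁻³.
N² = (g/ρ₀)·Δρ/Δz = g·(Δρ/ρ₀)/Δz = 9.8 × 1.2962 × 10⁻³ / 64 = 1.9848 × 10⁻⁴ s⁻².
N = √(1.9848 × 10⁻⁴) = 0.014088 rad s⁻¹ → T = 2π/N = 446.00 s = 7.4333 min ≈ 7.43 min.

7.43 min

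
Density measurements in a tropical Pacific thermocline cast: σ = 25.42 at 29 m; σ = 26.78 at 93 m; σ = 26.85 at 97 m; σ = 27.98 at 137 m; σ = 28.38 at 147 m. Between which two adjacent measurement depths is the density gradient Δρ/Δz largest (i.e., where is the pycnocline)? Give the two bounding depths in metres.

137–147 m

Compute the density gradient over each adjacent pair:
  29–93 m: Δρ/Δz = 1.36/64 = 0.021 kg m⁻⁴
  93–97 m: Δρ/Δz = 0.07/4 = 0.018 kg m⁻⁴
  97–137 m: Δρ/Δz = 1.13/40 = 0.028 kg m⁻⁴
  137–147 m: Δρ/Δz = 0.40/10 = 0.040 kg m⁻⁴
The largest gradient is in the 137–147 m interval — the pycnocline.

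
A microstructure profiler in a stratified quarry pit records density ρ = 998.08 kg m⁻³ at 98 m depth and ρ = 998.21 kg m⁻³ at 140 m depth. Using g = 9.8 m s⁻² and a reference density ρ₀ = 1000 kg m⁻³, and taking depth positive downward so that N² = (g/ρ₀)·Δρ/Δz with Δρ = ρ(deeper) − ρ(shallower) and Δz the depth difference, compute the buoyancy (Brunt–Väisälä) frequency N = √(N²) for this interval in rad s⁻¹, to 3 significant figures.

Δρ = 998.21 − 998.08 = 0.13 kg m⁻³ over Δz = 140 − 98 = 42 m.
N² = (9.8/1000) × (0.13/42) = 3.0333 × 10⁻⁵ s⁻².
N = √(3.0333 × 10⁻⁵) = 5.5075 × 10⁻³ rad s⁻¹ ≈ 5.51 × 10⁻³ rad s⁻¹.

5.51 × 10⁻³ rad s⁻¹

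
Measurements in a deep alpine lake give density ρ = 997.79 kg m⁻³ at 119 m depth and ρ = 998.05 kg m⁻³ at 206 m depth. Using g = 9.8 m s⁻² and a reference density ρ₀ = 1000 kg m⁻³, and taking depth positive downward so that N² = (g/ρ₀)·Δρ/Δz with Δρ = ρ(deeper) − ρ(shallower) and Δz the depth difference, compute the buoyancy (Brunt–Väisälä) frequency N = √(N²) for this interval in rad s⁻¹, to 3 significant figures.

5.41 × 10⁻³ rad s⁻¹

Δρ = 998.05 − 997.79 = 0.26 kg m⁻³ over Δz = 206 − 119 = 87 m.
N² = (9.8/1000) × (0.26/87) = 2.9287 × 10⁻⁵ s⁻².
N = √(2.9287 × 10⁻⁵) = 5.4117 × 10⁻³ rad s⁻¹ ≈ 5.41 × 10⁻³ rad s⁻¹.
A positive N² confirms static stability across the interval.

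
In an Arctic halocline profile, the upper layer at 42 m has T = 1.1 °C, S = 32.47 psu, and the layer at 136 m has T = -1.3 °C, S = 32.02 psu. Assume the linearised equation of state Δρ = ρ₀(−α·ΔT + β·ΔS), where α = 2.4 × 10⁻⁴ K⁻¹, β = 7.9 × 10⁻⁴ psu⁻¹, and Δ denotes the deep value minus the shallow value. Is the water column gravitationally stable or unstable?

stable

ΔT = -1.3 − 1.1 = -2.4 K and ΔS = 32.02 − 32.47 = -0.45 psu (deep − shallow).
−αΔT = 5.76 × 10⁻⁴; βΔS = -3.555 × 10⁻⁴; sum Δρ/ρ₀ = 2.205 × 10⁻⁴.
Δρ/ρ₀ > 0, so Δρ > 0: deeper water is denser → statically stable.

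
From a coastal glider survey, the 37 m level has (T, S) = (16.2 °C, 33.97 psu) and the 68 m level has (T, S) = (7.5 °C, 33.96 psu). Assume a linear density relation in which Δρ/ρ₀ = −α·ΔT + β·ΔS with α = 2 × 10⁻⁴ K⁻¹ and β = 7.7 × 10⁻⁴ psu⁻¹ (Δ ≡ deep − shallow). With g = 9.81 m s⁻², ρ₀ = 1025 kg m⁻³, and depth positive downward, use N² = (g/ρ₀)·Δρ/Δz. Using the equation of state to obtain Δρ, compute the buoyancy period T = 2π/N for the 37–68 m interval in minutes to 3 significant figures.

4.47 min

ΔT = -8.7 K, ΔS = -0.01 psu (deep − shallow).
Δρ/ρ₀ = −αΔT + βΔS = 1.74 × 10⁻³ − 7.70 × 10⁻⁶ = 1.7323 × 10⁻³, so Δρ ≈ 1.776 kg m⁻³.
N² = (g/ρ₀)·Δρ/Δz = g·(Δρ/ρ₀)/Δz = 9.81 × 1.7323 × 10⁻³ / 31 = 5.4819 × 10⁻⁴ s⁻².
N = √(5.4819 × 10⁻⁴) = 0.023413 rad s⁻¹ → T = 2π/N = 268.36 s = 4.4727 min ≈ 4.47 min.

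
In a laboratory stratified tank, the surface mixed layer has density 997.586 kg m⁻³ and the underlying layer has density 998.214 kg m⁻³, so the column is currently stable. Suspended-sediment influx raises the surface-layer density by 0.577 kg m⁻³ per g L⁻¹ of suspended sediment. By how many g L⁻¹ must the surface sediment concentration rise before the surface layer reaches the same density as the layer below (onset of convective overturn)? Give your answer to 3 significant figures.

1.09 g L⁻¹

Density deficit of the surface layer: 998.214 − 997.586 = 0.628 kg m⁻³.
Required change = 0.628 / 0.577 = 1.09 g L⁻¹.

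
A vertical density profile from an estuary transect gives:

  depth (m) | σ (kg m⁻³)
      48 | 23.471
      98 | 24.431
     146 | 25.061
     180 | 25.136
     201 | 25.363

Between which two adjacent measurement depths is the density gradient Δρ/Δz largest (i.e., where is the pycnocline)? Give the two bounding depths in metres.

Compute the density gradient over each adjacent pair:
  48–98 m: Δρ/Δz = 0.960/50 = 0.019 kg m⁻⁴
  98–146 m: Δρ/Δz = 0.630/48 = 0.013 kg m⁻⁴
  146–180 m: Δρ/Δz = 0.075/34 = 2.2 × 10⁻³ kg m⁻⁴
  180–201 m: Δρ/Δz = 0.227/21 = 0.011 kg m⁻⁴
The largest gradient is in the 48–98 m interval — the pycnocline.

48–98 m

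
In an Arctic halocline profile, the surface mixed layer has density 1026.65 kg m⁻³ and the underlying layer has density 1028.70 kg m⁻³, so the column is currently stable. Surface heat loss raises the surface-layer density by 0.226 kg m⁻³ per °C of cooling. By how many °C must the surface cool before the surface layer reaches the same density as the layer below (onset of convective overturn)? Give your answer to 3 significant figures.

Density deficit of the surface layer: 1028.70 − 1026.65 = 2.05 kg m⁻³.
Required change = 2.05 / 0.226 = 9.07 °C.

9.07 °C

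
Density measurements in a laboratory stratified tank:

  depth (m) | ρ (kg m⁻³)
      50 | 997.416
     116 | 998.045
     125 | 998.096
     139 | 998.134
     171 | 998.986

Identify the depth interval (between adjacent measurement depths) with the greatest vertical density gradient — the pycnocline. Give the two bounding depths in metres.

139–171 m

Compute the density gradient over each adjacent pair:
  50–116 m: Δρ/Δz = 0.629/66 = 9.5 × 10⁻³ kg m⁻⁴
  116–125 m: Δρ/Δz = 0.051/9 = 5.7 × 10⁻³ kg m⁻⁴
  125–139 m: Δρ/Δz = 0.038/14 = 2.7 × 10⁻³ kg m⁻⁴
  139–171 m: Δρ/Δz = 0.852/32 = 0.027 kg m⁻⁴
The largest gradient is in the 139–171 m interval — the pycnocline.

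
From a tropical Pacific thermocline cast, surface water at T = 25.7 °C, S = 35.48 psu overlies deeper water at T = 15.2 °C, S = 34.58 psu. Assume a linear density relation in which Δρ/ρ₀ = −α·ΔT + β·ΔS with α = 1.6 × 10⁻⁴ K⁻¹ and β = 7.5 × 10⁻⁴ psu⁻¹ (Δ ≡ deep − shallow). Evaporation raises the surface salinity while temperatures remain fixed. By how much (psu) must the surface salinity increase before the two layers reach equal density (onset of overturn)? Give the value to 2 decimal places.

Neutral buoyancy requires −α(T_deep − T_surf) + β(S_deep − S_surf′) = 0.
S_surf′ = S_deep − (α/β)·ΔT = 34.58 − (1.6 × 10⁻⁴/7.5 × 10⁻⁴)·(-10.5) = 36.8200 psu.
Increase required: 36.8200 − 35.48 = 1.3400 psu.

1.34 psu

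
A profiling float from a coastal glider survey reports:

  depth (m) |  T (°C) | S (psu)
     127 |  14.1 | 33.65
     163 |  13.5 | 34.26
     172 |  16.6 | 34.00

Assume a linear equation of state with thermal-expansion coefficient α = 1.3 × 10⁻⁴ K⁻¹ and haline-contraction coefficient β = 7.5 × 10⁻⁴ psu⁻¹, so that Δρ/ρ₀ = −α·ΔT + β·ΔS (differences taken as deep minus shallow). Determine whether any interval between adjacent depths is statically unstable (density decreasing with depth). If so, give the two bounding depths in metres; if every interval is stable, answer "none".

Evaluate Δρ/ρ₀ = −αΔT + βΔS across each adjacent pair:
  127–163 m: −αΔT+βΔS = −(1.3 × 10⁻⁴)(-0.6)+(7.5 × 10⁻⁴)(+0.61) = 5.4 × 10⁻⁴ → stable
  163–172 m: −αΔT+βΔS = −(1.3 × 10⁻⁴)(+3.1)+(7.5 × 10⁻⁴)(-0.26) = -6.0 × 10⁻⁴ → UNSTABLE
The 163–172 m interval has Δρ < 0: lighter water underlies denser water.

163–172 m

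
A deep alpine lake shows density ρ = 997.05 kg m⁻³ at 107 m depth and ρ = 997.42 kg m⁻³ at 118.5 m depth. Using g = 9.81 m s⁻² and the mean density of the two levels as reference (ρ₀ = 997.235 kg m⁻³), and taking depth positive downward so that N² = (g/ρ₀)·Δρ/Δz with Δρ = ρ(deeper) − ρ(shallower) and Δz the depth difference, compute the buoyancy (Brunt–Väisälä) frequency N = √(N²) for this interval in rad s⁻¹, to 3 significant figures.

Δρ = 997.42 − 997.05 = 0.37 kg m⁻³ over Δz = 118.5 − 107 = 11.5 m.
N² = (9.81/997.235) × (0.37/11.5) = 3.1650 × 10⁻⁴ s⁻².
N = √(3.1650 × 10⁻⁴) = 0.017790 rad s⁻¹ ≈ 0.0178 rad s⁻¹.

0.0178 rad s⁻¹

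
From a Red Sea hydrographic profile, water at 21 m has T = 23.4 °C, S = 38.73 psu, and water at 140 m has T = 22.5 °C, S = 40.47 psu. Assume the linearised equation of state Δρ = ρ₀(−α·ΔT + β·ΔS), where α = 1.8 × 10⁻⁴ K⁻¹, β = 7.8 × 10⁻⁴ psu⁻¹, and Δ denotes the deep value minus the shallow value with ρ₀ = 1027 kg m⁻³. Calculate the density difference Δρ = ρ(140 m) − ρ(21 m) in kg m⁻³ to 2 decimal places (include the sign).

ΔT = -0.9 K, ΔS = +1.74 psu (deep − shallow).
Δρ/ρ₀ = −(1.8 × 10⁻⁴)(-0.9) + (7.8 × 10⁻⁴)(+1.74) = 1.5192 × 10⁻³.
Δρ = 1027 × (1.5192 × 10⁻³) = +1.56 kg m⁻³.
Positive Δρ: denser below, stable.

+1.56 kg m⁻³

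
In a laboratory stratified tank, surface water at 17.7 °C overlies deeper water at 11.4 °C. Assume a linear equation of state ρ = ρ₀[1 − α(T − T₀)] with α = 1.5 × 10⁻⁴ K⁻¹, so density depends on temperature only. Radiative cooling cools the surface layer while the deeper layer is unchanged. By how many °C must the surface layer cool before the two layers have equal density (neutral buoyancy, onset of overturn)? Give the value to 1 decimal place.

6.3 °C

With temperature the only control, equal density requires T_surf′ = T_deep.
T_surf′ = 11.4 °C.
Cooling required: 17.7 − 11.4 = 6.3 °C.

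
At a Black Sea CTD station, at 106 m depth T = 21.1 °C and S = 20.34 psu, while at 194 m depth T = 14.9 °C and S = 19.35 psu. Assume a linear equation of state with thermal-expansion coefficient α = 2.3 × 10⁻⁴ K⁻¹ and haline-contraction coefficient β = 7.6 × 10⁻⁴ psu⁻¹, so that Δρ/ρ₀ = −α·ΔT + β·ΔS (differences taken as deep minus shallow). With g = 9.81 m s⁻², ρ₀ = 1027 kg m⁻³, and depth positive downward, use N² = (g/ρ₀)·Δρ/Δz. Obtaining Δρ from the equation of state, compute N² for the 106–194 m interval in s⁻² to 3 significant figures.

7.51 × 10⁻⁵ s⁻²

ΔT = -6.2 K, ΔS = -0.99 psu (deep − shallow).
Δρ/ρ₀ = −αΔT + βΔS = 1.426 × 10⁻³ − 7.524 × 10⁻⁴ = 6.736 × 10⁻⁴, so Δρ ≈ 0.6918 kg m⁻³.
N² = (g/ρ₀)·Δρ/Δz = g·(Δρ/ρ₀)/Δz = 9.81 × 6.736 × 10⁻⁴ / 88 = 7.5091 × 10⁻⁵ s⁻² ≈ 7.51 × 10⁻⁵ s⁻².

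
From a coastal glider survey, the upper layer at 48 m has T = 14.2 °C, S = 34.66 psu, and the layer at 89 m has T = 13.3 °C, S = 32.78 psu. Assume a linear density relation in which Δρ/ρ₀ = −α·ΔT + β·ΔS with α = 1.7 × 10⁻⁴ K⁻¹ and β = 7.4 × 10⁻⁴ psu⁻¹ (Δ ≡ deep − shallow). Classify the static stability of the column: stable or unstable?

unstable

ΔT = 13.3 − 14.2 = -0.9 K and ΔS = 32.78 − 34.66 = -1.88 psu (deep − shallow).
−αΔT = 1.53 × 10⁻⁴; βΔS = -1.3912 × 10⁻³; sum Δρ/ρ₀ = -1.2382 × 10⁻³.
Δρ/ρ₀ < 0, so Δρ < 0: deeper water is lighter → statically unstable; the column would overturn.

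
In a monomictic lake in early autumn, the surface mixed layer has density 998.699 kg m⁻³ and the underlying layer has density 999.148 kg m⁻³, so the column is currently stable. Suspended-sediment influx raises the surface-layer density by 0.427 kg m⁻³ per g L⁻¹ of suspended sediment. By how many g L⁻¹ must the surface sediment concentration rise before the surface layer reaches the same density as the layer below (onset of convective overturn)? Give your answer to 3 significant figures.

1.05 g L⁻¹

Density deficit of the surface layer: 999.148 − 998.699 = 0.449 kg m⁻³.
Required change = 0.449 / 0.427 = 1.05 g L⁻¹.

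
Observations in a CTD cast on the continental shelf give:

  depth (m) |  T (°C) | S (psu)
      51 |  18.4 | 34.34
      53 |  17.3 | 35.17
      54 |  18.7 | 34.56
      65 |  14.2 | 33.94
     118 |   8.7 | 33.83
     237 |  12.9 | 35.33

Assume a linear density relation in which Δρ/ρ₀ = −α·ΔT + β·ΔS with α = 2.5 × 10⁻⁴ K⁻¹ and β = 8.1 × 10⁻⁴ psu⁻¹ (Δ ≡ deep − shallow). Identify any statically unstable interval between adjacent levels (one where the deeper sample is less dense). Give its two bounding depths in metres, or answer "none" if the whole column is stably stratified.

53–54 m

Evaluate Δρ/ρ₀ = −αΔT + βΔS across each adjacent pair:
  51–53 m: −αΔT+βΔS = −(2.5 × 10⁻⁴)(-1.1)+(8.1 × 10⁻⁴)(+0.83) = 9.5 × 10⁻⁴ → stable
  53–54 m: −αΔT+βΔS = −(2.5 × 10⁻⁴)(+1.4)+(8.1 × 10⁻⁴)(-0.61) = -8.4 × 10⁻⁴ → UNSTABLE
  54–65 m: −αΔT+βΔS = −(2.5 × 10⁻⁴)(-4.5)+(8.1 × 10⁻⁴)(-0.62) = 6.2 × 10⁻⁴ → stable
  65–118 m: −αΔT+βΔS = −(2.5 × 10⁻⁴)(-5.5)+(8.1 × 10⁻⁴)(-0.11) = 1.3 × 10⁻³ → stable
  118–237 m: −αΔT+βΔS = −(2.5 × 10⁻⁴)(+4.2)+(8.1 × 10⁻⁴)(+1.50) = 1.6 × 10⁻⁴ → stable
The 53–54 m interval has Δρ < 0: lighter water underlies denser water.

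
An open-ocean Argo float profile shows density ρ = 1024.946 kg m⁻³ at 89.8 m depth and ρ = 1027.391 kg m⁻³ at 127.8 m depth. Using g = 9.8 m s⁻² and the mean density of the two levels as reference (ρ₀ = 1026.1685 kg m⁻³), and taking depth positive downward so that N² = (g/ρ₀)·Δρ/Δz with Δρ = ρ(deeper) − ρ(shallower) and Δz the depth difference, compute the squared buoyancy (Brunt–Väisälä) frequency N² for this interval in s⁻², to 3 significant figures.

Δρ = 1027.391 − 1024.946 = 2.445 kg m⁻³ over Δz = 127.8 − 89.8 = 38 m.
N² = (9.8/1026.1685) × (2.445/38) = 6.1447 × 10⁻⁴ s⁻² ≈ 6.14 × 10⁻⁴ s⁻².

6.14 × 10⁻⁴ s⁻²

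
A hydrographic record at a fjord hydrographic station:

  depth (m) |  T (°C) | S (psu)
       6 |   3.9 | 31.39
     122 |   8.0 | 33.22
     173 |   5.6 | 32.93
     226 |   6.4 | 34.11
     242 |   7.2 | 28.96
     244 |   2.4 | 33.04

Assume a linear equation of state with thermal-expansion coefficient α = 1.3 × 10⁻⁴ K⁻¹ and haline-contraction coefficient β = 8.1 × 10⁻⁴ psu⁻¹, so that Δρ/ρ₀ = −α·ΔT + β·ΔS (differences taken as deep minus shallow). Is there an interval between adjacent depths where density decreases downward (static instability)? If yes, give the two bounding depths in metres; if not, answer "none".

226–242 m

Evaluate Δρ/ρ₀ = −αΔT + βΔS across each adjacent pair:
  6–122 m: −αΔT+βΔS = −(1.3 × 10⁻⁴)(+4.1)+(8.1 × 10⁻⁴)(+1.83) = 9.5 × 10⁻⁴ → stable
  122–173 m: −αΔT+βΔS = −(1.3 × 10⁻⁴)(-2.4)+(8.1 × 10⁻⁴)(-0.29) = 7.7 × 10⁻⁵ → stable
  173–226 m: −αΔT+βΔS = −(1.3 × 10⁻⁴)(+0.8)+(8.1 × 10⁻⁴)(+1.18) = 8.5 × 10⁻⁴ → stable
  226–242 m: −αΔT+βΔS = −(1.3 × 10⁻⁴)(+0.8)+(8.1 × 10⁻⁴)(-5.15) = -4.3 × 10⁻³ → UNSTABLE
  242–244 m: −αΔT+βΔS = −(1.3 × 10⁻⁴)(-4.8)+(8.1 × 10⁻⁴)(+4.08) = 3.9 × 10⁻³ → stable
The 226–242 m interval has Δρ < 0: lighter water underlies denser water.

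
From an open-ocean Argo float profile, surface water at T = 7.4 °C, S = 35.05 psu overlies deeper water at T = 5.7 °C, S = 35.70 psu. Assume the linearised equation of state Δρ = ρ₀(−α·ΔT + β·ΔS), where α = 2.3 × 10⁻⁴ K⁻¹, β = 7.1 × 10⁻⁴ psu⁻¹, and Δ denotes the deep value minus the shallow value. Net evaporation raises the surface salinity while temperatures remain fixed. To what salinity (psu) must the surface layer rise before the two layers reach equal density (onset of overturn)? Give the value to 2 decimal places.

Neutral buoyancy requires −α(T_deep − T_surf) + β(S_deep − S_surf′) = 0.
S_surf′ = S_deep − (α/β)·ΔT = 35.70 − (2.3 × 10⁻⁴/7.1 × 10⁻⁴)·(-1.7) = 36.2507 psu.
Increase required: 36.2507 − 35.05 = 1.2007 psu.

36.25 psu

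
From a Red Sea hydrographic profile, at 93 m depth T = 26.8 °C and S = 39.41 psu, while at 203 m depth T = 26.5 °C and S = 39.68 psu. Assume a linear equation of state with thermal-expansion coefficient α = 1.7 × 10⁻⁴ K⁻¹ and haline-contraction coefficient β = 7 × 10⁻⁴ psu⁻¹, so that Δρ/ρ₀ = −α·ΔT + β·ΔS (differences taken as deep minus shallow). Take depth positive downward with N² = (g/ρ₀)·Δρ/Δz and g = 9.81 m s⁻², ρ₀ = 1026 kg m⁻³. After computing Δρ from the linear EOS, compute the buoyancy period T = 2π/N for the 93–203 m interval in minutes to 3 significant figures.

ΔT = -0.3 K, ΔS = +0.27 psu (deep − shallow).
Δρ/ρ₀ = −αΔT + βΔS = 5.10 × 10⁻⁵ + 1.89 × 10⁻⁴ = 2.40 × 10⁻⁴, so Δρ ≈ 0.2462 kg m⁻³.
N² = (g/ρ₀)·Δρ/Δz = g·(Δρ/ρ₀)/Δz = 9.81 × 2.40 × 10⁻⁴ / 110 = 2.1404 × 10⁻⁵ s⁻².
N = √(2.1404 × 10⁻⁵) = 4.6264 × 10⁻³ rad s⁻¹ → T = 2π/N = 1.3581 × 10³ s = 22.635 min ≈ 22.6 min.

22.6 min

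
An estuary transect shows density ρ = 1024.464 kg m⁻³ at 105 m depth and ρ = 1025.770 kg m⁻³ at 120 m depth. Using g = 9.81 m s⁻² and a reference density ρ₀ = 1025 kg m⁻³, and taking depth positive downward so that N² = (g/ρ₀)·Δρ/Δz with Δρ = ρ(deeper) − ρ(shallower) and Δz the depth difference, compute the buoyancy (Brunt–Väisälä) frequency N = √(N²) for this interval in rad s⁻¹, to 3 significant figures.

Δρ = 1025.770 − 1024.464 = 1.306 kg m⁻³ over Δz = 120 − 105 = 15 m.
N² = (9.81/1025) × (1.306/15) = 8.3329 × 10⁻⁴ s⁻².
N = √(8.3329 × 10⁻⁴) = 0.028867 rad s⁻¹ ≈ 0.0289 rad s⁻¹.
Since Δρ > 0 the layer is stably stratified.

0.0289 rad s⁻¹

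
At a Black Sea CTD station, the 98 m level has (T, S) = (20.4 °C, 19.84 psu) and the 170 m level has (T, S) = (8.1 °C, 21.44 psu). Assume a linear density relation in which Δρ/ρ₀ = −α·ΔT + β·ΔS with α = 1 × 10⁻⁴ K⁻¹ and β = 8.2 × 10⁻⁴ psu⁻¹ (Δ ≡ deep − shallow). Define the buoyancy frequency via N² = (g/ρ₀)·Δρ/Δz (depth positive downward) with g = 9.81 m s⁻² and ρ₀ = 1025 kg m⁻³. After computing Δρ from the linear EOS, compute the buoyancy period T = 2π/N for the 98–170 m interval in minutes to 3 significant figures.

5.63 min

ΔT = -12.3 K, ΔS = +1.60 psu (deep − shallow).
Δρ/ρ₀ = −αΔT + βΔS = 1.23 × 10⁻³ + 1.312 × 10⁻³ = 2.542 × 10⁻³, so Δρ ≈ 2.606 kg m⁻³.
N² = (g/ρ₀)·Δρ/Δz = g·(Δρ/ρ₀)/Δz = 9.81 × 2.542 × 10⁻³ / 72 = 3.4635 × 10⁻⁴ s⁻².
N = √(3.4635 × 10⁻⁴) = 0.018610 rad s⁻¹ → T = 2π/N = 337.62 s = 5.6270 min ≈ 5.63 min.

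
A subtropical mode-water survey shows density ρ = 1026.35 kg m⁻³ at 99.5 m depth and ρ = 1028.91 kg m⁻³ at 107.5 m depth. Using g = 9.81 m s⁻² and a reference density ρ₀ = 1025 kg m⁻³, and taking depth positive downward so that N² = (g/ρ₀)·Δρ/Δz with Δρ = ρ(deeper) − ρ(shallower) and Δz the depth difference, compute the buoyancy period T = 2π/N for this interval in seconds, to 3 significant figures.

114 s

Δρ = 1028.91 − 1026.35 = 2.56 kg m⁻³ over Δz = 107.5 − 99.5 = 8 m.
N² = (9.81/1025) × (2.56/8) = 3.0626 × 10⁻³ s⁻².
N = √(3.0626 × 10⁻³) = 0.055341 rad s⁻¹, so T = 2π/N = 113.54 s ≈ 114 s.
A positive N² confirms static stability across the interval.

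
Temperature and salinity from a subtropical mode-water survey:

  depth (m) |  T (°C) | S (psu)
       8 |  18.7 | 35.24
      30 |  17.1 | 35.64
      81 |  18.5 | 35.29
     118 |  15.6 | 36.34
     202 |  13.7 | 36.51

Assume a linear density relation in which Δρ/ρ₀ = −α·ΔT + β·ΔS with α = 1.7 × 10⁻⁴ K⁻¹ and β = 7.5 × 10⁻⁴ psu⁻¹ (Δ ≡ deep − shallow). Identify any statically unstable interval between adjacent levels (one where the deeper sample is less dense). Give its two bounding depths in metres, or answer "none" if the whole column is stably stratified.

30–81 m

Evaluate Δρ/ρ₀ = −αΔT + βΔS across each adjacent pair:
  8–30 m: −αΔT+βΔS = −(1.7 × 10⁻⁴)(-1.6)+(7.5 × 10⁻⁴)(+0.40) = 5.7 × 10⁻⁴ → stable
  30–81 m: −αΔT+βΔS = −(1.7 × 10⁻⁴)(+1.4)+(7.5 × 10⁻⁴)(-0.35) = -5.0 × 10⁻⁴ → UNSTABLE
  81–118 m: −αΔT+βΔS = −(1.7 × 10⁻⁴)(-2.9)+(7.5 × 10⁻⁴)(+1.05) = 1.3 × 10⁻³ → stable
  118–202 m: −αΔT+βΔS = −(1.7 × 10⁻⁴)(-1.9)+(7.5 × 10⁻⁴)(+0.17) = 4.5 × 10⁻⁴ → stable
The 30–81 m interval has Δρ < 0: lighter water underlies denser water.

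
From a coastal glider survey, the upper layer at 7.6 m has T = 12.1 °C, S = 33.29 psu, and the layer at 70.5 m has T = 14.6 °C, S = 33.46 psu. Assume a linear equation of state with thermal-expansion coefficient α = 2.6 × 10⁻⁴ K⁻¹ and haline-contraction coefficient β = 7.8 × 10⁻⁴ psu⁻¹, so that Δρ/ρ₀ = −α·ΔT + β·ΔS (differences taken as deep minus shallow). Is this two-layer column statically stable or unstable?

unstable

ΔT = 14.6 − 12.1 = +2.5 K and ΔS = 33.46 − 33.29 = +0.17 psu (deep − shallow).
−αΔT = -6.50 × 10⁻⁴; βΔS = 1.326 × 10⁻⁴; sum Δρ/ρ₀ = -5.174 × 10⁻⁴.
Δρ/ρ₀ < 0, so Δρ < 0: deeper water is lighter → statically unstable; the column would overturn.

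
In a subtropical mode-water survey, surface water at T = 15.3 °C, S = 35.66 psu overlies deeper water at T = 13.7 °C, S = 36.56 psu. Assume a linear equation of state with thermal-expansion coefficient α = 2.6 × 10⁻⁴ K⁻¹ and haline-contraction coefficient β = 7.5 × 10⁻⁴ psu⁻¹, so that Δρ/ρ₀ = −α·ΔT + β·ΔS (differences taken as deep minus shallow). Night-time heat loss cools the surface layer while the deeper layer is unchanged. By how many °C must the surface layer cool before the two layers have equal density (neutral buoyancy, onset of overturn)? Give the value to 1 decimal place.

4.2 °C

Neutral buoyancy requires Δρ = 0, i.e. −α(T_deep − T_surf′) + β(S_deep − S_surf) = 0.
T_surf′ = T_deep − (β/α)·ΔS = 13.7 − (7.5 × 10⁻⁴/2.6 × 10⁻⁴)·(+0.90) = 11.104 °C.
Cooling required: 15.3 − (11.104) = 4.196 °C.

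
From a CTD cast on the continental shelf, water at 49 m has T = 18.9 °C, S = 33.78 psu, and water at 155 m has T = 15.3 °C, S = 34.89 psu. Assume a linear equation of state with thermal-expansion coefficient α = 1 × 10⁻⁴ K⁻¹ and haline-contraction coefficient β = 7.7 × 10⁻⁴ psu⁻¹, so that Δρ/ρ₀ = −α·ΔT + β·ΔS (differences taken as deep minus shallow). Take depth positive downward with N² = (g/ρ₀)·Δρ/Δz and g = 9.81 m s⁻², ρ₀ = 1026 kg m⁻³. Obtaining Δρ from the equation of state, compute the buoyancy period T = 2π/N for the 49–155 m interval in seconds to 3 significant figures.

593 s

ΔT = -3.6 K, ΔS = +1.11 psu (deep − shallow).
Δρ/ρ₀ = −αΔT + βΔS = 3.60 × 10⁻⁴ + 8.547 × 10⁻⁴ = 1.2147 × 10⁻³, so Δρ ≈ 1.246 kg m⁻³.
N² = (g/ρ₀)·Δρ/Δz = g·(Δρ/ρ₀)/Δz = 9.81 × 1.2147 × 10⁻³ / 106 = 1.1242 × 10⁻⁴ s⁻².
N = √(1.1242 × 10⁻⁴) = 0.010603 rad s⁻¹ → T = 2π/N = 592.59 s ≈ 593 s.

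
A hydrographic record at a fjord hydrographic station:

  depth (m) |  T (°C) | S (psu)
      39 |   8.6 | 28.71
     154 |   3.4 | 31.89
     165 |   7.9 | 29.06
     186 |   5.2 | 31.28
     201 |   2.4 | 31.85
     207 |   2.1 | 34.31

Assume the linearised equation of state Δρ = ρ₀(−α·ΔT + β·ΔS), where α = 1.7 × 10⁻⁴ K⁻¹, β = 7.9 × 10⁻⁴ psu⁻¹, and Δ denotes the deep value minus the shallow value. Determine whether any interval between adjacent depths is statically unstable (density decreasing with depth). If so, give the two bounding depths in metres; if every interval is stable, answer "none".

154–165 m

Evaluate Δρ/ρ₀ = −αΔT + βΔS across each adjacent pair:
  39–154 m: −αΔT+βΔS = −(1.7 × 10⁻⁴)(-5.2)+(7.9 × 10⁻⁴)(+3.18) = 3.4 × 10⁻³ → stable
  154–165 m: −αΔT+βΔS = −(1.7 × 10⁻⁴)(+4.5)+(7.9 × 10⁻⁴)(-2.83) = -3.0 × 10⁻³ → UNSTABLE
  165–186 m: −αΔT+βΔS = −(1.7 × 10⁻⁴)(-2.7)+(7.9 × 10⁻⁴)(+2.22) = 2.2 × 10⁻³ → stable
  186–201 m: −αΔT+βΔS = −(1.7 × 10⁻⁴)(-2.8)+(7.9 × 10⁻⁴)(+0.57) = 9.3 × 10⁻⁴ → stable
  201–207 m: −αΔT+βΔS = −(1.7 × 10⁻⁴)(-0.3)+(7.9 × 10⁻⁴)(+2.46) = 2.0 × 10⁻³ → stable
The 154–165 m interval has Δρ < 0: lighter water underlies denser water.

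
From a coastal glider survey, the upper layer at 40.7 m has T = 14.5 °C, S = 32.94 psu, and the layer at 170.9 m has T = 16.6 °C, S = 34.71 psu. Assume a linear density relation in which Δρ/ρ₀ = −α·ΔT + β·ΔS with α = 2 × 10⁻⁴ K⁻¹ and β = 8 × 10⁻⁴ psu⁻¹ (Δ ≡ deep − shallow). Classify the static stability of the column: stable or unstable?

ΔT = 16.6 − 14.5 = +2.1 K and ΔS = 34.71 − 32.94 = +1.77 psu (deep − shallow).
−αΔT = -4.20 × 10⁻⁴; βΔS = 1.416 × 10⁻³; sum Δρ/ρ₀ = 9.96 × 10⁻⁴.
Δρ/ρ₀ > 0, so Δρ > 0: deeper water is denser → statically stable.

stable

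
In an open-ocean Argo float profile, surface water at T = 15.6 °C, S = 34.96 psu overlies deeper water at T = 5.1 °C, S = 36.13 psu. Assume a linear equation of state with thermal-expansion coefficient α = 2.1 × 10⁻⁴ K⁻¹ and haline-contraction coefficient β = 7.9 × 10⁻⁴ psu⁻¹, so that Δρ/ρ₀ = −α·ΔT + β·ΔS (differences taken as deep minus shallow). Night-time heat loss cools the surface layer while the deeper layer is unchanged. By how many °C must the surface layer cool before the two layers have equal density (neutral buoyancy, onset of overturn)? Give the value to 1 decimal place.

Neutral buoyancy requires Δρ = 0, i.e. −α(T_deep − T_surf′) + β(S_deep − S_surf) = 0.
T_surf′ = T_deep − (β/α)·ΔS = 5.1 − (7.9 × 10⁻⁴/2.1 × 10⁻⁴)·(+1.17) = 0.699 °C.
Cooling required: 15.6 − (0.699) = 14.901 °C.

14.9 °C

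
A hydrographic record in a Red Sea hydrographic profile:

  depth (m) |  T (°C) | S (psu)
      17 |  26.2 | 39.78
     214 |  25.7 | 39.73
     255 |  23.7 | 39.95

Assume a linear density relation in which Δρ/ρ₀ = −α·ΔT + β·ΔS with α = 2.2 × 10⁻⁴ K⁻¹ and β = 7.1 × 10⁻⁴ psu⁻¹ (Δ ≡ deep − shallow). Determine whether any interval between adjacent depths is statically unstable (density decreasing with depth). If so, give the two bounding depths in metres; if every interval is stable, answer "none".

none

Evaluate Δρ/ρ₀ = −αΔT + βΔS across each adjacent pair:
  17–214 m: −αΔT+βΔS = −(2.2 × 10⁻⁴)(-0.5)+(7.1 × 10⁻⁴)(-0.05) = 7.4 × 10⁻⁵ → stable
  214–255 m: −αΔT+βΔS = −(2.2 × 10⁻⁴)(-2.0)+(7.1 × 10⁻⁴)(+0.22) = 6.0 × 10⁻⁴ → stable
Every interval has Δρ > 0: the column is stably stratified throughout.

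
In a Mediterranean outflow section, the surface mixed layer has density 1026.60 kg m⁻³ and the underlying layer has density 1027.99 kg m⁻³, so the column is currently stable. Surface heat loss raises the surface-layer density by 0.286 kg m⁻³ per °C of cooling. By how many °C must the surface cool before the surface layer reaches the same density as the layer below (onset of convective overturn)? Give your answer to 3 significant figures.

4.86 °C

Density deficit of the surface layer: 1027.99 − 1026.60 = 1.39 kg m⁻³.
Required change = 1.39 / 0.286 = 4.86 °C.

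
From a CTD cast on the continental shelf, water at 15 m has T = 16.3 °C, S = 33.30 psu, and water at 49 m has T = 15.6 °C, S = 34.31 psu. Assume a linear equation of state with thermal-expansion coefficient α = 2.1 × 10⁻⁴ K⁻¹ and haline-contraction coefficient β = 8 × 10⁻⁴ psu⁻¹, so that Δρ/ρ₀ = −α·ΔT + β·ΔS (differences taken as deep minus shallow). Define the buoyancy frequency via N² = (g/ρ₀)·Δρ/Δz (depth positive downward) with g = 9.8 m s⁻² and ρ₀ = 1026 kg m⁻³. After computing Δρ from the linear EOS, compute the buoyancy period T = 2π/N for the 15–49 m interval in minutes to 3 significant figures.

6.31 min

ΔT = -0.7 K, ΔS = +1.01 psu (deep − shallow).
Δρ/ρ₀ = −αΔT + βΔS = 1.47 × 10⁻⁴ + 8.08 × 10⁻⁴ = 9.55 × 10⁻⁴, so Δρ ≈ 0.9798 kg m⁻³.
N² = (g/ρ₀)·Δρ/Δz = g·(Δρ/ρ₀)/Δz = 9.8 × 9.55 × 10⁻⁴ / 34 = 2.7526 × 10⁻⁴ s⁻².
N = √(2.7526 × 10⁻⁴) = 0.016591 rad s⁻¹ → T = 2π/N = 378.71 s = 6.3118 min ≈ 6.31 min.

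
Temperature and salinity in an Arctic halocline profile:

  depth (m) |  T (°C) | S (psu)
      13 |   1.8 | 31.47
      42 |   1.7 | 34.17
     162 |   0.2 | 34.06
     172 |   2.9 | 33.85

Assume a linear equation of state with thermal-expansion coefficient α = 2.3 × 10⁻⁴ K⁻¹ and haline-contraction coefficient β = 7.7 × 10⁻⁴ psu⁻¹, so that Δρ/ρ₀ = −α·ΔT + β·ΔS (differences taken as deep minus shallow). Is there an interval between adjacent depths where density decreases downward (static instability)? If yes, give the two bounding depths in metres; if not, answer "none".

162–172 m

Evaluate Δρ/ρ₀ = −αΔT + βΔS across each adjacent pair:
  13–42 m: −αΔT+βΔS = −(2.3 × 10⁻⁴)(-0.1)+(7.7 × 10⁻⁴)(+2.70) = 2.1 × 10⁻³ → stable
  42–162 m: −αΔT+βΔS = −(2.3 × 10⁻⁴)(-1.5)+(7.7 × 10⁻⁴)(-0.11) = 2.6 × 10⁻⁴ → stable
  162–172 m: −αΔT+βΔS = −(2.3 × 10⁻⁴)(+2.7)+(7.7 × 10⁻⁴)(-0.21) = -7.8 × 10⁻⁴ → UNSTABLE
The 162–172 m interval has Δρ < 0: lighter water underlies denser water.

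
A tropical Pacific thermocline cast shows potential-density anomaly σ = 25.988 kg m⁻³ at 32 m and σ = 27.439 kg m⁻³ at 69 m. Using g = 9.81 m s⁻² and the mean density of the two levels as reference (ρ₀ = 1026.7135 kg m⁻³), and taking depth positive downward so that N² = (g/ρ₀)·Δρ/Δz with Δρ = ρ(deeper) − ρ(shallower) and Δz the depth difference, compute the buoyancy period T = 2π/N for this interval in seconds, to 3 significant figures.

325 s

Δρ = 1027.439 − 1025.988 = 1.451 kg m⁻³ over Δz = 69 − 32 = 37 m.
N² = (9.81/1026.7135) × (1.451/37) = 3.7470 × 10⁻⁴ s⁻².
N = √(3.7470 × 10⁻⁴) = 0.019357 rad s⁻¹, so T = 2π/N = 324.59 s ≈ 325 s.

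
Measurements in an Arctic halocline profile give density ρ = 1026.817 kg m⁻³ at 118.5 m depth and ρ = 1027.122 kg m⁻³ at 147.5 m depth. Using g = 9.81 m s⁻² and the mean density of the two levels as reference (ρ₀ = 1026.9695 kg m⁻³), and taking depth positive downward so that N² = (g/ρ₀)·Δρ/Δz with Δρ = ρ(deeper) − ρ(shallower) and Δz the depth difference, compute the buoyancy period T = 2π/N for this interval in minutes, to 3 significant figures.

10.4 min

Δρ = 1027.122 − 1026.817 = 0.305 kg m⁻³ over Δz = 147.5 − 118.5 = 29 m.
N² = (9.81/1026.9695) × (0.305/29) = 1.0046 × 10⁻⁴ s⁻².
N = √(1.0046 × 10⁻⁴) = 0.010023 rad s⁻¹, so T = 2π/N = 626.88 s = 10.448 min ≈ 10.4 min.
Since Δρ > 0 the layer is stably stratified.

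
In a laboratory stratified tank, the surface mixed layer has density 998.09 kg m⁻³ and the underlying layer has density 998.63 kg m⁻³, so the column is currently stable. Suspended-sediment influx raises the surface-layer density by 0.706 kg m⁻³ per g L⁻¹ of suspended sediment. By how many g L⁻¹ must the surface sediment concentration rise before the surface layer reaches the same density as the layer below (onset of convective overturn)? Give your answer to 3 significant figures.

0.765 g L⁻¹

Density deficit of the surface layer: 998.63 − 998.09 = 0.54 kg m⁻³.
Required change = 0.54 / 0.706 = 0.765 g L⁻¹.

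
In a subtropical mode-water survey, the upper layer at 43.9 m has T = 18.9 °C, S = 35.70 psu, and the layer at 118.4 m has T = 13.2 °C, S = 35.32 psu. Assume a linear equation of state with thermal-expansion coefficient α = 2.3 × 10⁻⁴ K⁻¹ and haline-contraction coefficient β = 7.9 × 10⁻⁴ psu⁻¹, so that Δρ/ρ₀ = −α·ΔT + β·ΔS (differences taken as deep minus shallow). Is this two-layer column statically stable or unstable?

ΔT = 13.2 − 18.9 = -5.7 K and ΔS = 35.32 − 35.70 = -0.38 psu (deep − shallow).
−αΔT = 1.311 × 10⁻³; βΔS = -3.002 × 10⁻⁴; sum Δρ/ρ₀ = 1.0108 × 10⁻³.
Δρ/ρ₀ > 0, so Δρ > 0: deeper water is denser → statically stable.

stable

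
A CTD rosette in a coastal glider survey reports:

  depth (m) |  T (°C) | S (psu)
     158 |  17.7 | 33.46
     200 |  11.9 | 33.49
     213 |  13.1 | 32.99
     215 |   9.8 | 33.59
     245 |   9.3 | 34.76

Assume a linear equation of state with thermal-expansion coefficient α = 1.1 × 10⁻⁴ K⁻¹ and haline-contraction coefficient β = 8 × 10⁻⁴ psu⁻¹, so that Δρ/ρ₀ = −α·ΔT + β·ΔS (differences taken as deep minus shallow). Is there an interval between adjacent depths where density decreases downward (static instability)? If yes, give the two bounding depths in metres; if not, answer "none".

Evaluate Δρ/ρ₀ = −αΔT + βΔS across each adjacent pair:
  158–200 m: −αΔT+βΔS = −(1.1 × 10⁻⁴)(-5.8)+(8 × 10⁻⁴)(+0.03) = 6.6 × 10⁻⁴ → stable
  200–213 m: −αΔT+βΔS = −(1.1 × 10⁻⁴)(+1.2)+(8 × 10⁻⁴)(-0.50) = -5.3 × 10⁻⁴ → UNSTABLE
  213–215 m: −αΔT+βΔS = −(1.1 × 10⁻⁴)(-3.3)+(8 × 10⁻⁴)(+0.60) = 8.4 × 10⁻⁴ → stable
  215–245 m: −αΔT+βΔS = −(1.1 × 10⁻⁴)(-0.5)+(8 × 10⁻⁴)(+1.17) = 9.9 × 10⁻⁴ → stable
The 200–213 m interval has Δρ < 0: lighter water underlies denser water.

200–213 m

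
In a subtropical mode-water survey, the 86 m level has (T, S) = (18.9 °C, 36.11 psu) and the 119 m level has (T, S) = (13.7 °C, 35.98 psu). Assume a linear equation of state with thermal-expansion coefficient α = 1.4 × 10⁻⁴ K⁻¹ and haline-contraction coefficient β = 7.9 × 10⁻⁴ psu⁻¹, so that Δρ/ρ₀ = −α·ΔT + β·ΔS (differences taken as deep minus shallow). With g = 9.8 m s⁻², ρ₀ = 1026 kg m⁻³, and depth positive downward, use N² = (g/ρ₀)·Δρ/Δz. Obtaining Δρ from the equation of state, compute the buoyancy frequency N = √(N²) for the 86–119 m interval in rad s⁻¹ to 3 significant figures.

0.0136 rad s⁻¹

ΔT = -5.2 K, ΔS = -0.13 psu (deep − shallow).
Δρ/ρ₀ = −αΔT + βΔS = 7.28 × 10⁻⁴ − 1.027 × 10⁻⁴ = 6.253 × 10⁻⁴, so Δρ ≈ 0.6416 kg m⁻³.
N² = (g/ρ₀)·Δρ/Δz = g·(Δρ/ρ₀)/Δz = 9.8 × 6.253 × 10⁻⁴ / 33 = 1.8570 × 10⁻⁴ s⁻².
N = √(1.8570 × 10⁻⁴) = 0.013627 rad s⁻¹ ≈ 0.0136 rad s⁻¹.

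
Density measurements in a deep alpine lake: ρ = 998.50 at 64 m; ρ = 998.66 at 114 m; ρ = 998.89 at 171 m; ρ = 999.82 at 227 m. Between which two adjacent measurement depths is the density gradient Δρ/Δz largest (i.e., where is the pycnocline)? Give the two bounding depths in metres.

Compute the density gradient over each adjacent pair:
  64–114 m: Δρ/Δz = 0.16/50 = 3.2 × 10⁻³ kg m⁻⁴
  114–171 m: Δρ/Δz = 0.23/57 = 4.0 × 10⁻³ kg m⁻⁴
  171–227 m: Δρ/Δz = 0.93/56 = 0.017 kg m⁻⁴
The largest gradient is in the 171–227 m interval — the pycnocline.

171–227 m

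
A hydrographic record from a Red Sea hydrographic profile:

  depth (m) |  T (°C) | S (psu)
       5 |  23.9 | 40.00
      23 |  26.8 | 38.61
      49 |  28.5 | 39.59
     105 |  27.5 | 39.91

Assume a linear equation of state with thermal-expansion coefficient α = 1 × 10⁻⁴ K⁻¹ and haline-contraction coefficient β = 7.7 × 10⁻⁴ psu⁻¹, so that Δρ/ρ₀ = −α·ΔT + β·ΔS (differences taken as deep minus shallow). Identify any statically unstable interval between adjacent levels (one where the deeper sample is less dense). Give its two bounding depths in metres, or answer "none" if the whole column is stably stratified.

Evaluate Δρ/ρ₀ = −αΔT + βΔS across each adjacent pair:
  5–23 m: −αΔT+βΔS = −(1 × 10⁻⁴)(+2.9)+(7.7 × 10⁻⁴)(-1.39) = -1.4 × 10⁻³ → UNSTABLE
  23–49 m: −αΔT+βΔS = −(1 × 10⁻⁴)(+1.7)+(7.7 × 10⁻⁴)(+0.98) = 5.8 × 10⁻⁴ → stable
  49–105 m: −αΔT+βΔS = −(1 × 10⁻⁴)(-1.0)+(7.7 × 10⁻⁴)(+0.32) = 3.5 × 10⁻⁴ → stable
The 5–23 m interval has Δρ < 0: lighter water underlies denser water.

5–23 m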